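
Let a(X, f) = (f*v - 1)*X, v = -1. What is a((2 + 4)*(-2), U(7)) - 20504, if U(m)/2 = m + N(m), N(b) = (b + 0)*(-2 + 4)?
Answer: -19988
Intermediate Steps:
N(b) = 2*b (N(b) = b*2 = 2*b)
U(m) = 6*m (U(m) = 2*(m + 2*m) = 2*(3*m) = 6*m)
a(X, f) = X*(-1 - f) (a(X, f) = (f*(-1) - 1)*X = (-f - 1)*X = (-1 - f)*X = X*(-1 - f))
a((2 + 4)*(-2), U(7)) - 20504 = ((2 + 4)*(-2))*(-1 - 6*7) - 20504 = (6*(-2))*(-1 - 1*42) - 20504 = -12*(-1 - 42) - 20504 = -12*(-43) - 20504 = 516 - 20504 = -19988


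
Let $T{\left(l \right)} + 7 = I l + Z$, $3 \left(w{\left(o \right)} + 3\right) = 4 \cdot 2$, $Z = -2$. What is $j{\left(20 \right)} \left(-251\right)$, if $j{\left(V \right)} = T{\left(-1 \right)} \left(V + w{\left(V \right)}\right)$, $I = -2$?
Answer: $\frac{103663}{3} \approx 34554.0$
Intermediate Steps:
$w{\left(o \right)} = - \frac{1}{3}$ ($w{\left(o \right)} = -3 + \frac{4 \cdot 2}{3} = -3 + \frac{1}{3} \cdot 8 = -3 + \frac{8}{3} = - \frac{1}{3}$)
$T{\left(l \right)} = -9 - 2 l$ ($T{\left(l \right)} = -7 - \left(2 + 2 l\right) = -9 - 2 l$)
$j{\left(V \right)} = \frac{7}{3} - 7 V$ ($j{\left(V \right)} = \left(-9 - -2\right) \left(V - \frac{1}{3}\right) = \left(-9 + 2\right) \left(- \frac{1}{3} + V\right) = - 7 \left(- \frac{1}{3} + V\right) = \frac{7}{3} - 7 V$)
$j{\left(20 \right)} \left(-251\right) = \left(\frac{7}{3} - 140\right) \left(-251\right) = \left(- \frac{413}{3}\right) \left(-251\right) = \frac{103663}{3}$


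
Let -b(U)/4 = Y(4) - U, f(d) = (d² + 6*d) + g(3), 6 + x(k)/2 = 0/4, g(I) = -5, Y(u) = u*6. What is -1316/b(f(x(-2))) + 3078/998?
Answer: -97994/21457 ≈ -4.5670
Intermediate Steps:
Y(u) = 6*u
x(k) = -12 (x(k) = -12 + 2*(0/4) = -12 + 2*(0*(¼)) = -12 + 2*0 = -12 + 0 = -12)
f(d) = -5 + d² + 6*d (f(d) = (d² + 6*d) - 5 = -5 + d² + 6*d)
b(U) = -96 + 4*U (b(U) = -4*(6*4 - U) = -4*(24 - U) = -96 + 4*U)
-1316/b(f(x(-2))) + 3078/998 = -1316/(-96 + 4*(-5 + (-12)² + 6*(-12))) + 3078/998 = -1316/(-96 + 4*(-5 + 144 - 72)) + 3078*(1/998) = -1316/(-96 + 4*67) + 1539/499 = -1316/(-96 + 268) + 1539/499 = -1316/172 + 1539/499 = -1316*1/172 + 1539/499 = -329/43 + 1539/499 = -97994/21457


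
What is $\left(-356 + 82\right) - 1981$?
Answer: $-2255$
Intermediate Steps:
$\left(-356 + 82\right) - 1981 = -274 - 1981 = -2255$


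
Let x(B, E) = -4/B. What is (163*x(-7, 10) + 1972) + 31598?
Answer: 235642/7 ≈ 33663.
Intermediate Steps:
(163*x(-7, 10) + 1972) + 31598 = (163*(-4/(-7)) + 1972) + 31598 = (163*(-4*(-⅐)) + 1972) + 31598 = (163*(4/7) + 1972) + 31598 = (652/7 + 1972) + 31598 = 14456/7 + 31598 = 235642/7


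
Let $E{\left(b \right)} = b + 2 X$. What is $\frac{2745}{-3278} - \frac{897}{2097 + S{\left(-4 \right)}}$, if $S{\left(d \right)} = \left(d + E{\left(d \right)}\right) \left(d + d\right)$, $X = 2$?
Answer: $- \frac{8784471}{6978862} \approx -1.2587$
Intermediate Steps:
$E{\left(b \right)} = 4 + b$ ($E{\left(b \right)} = b + 2 \cdot 2 = b + 4 = 4 + b$)
$S{\left(d \right)} = 2 d \left(4 + 2 d\right)$ ($S{\left(d \right)} = \left(d + \left(4 + d\right)\right) \left(d + d\right) = \left(4 + 2 d\right) 2 d = 2 d \left(4 + 2 d\right)$)
$\frac{2745}{-3278} - \frac{897}{2097 + S{\left(-4 \right)}} = \frac{2745}{-3278} - \frac{897}{2097 + 4 \left(-4\right) \left(2 - 4\right)} = 2745 \left(- \frac{1}{3278}\right) - \frac{897}{2097 + 4 \left(-4\right) \left(-2\right)} = - \frac{2745}{3278} - \frac{897}{2097 + 32} = - \frac{2745}{3278} - \frac{897}{2129} = - \frac{8784471}{6978862}$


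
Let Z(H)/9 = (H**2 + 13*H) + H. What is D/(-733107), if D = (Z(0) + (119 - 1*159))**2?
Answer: -1600/733107 ≈ -0.0021825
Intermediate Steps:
Z(H) = 9*H**2 + 126*H (Z(H) = 9*((H**2 + 13*H) + H) = 9*(H**2 + 14*H) = 9*H**2 + 126*H)
D = 1600 (D = (9*0*(14 + 0) + (119 - 1*159))**2 = (9*0*14 + (119 - 159))**2 = (0 - 40)**2 = (-40)**2 = 1600)
D/(-733107) = 1600/(-733107) = 1600*(-1/733107) = -1600/733107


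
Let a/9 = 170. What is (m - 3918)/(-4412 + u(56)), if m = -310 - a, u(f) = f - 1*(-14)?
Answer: 2879/2171 ≈ 1.3261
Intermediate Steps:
a = 1530 (a = 9*170 = 1530)
u(f) = 14 + f (u(f) = f + 14 = 14 + f)
m = -1840 (m = -310 - 1*1530 = -310 - 1530 = -1840)
(m - 3918)/(-4412 + u(56)) = (-1840 - 3918)/(-4412 + (14 + 56)) = -5758/(-4412 + 70) = -5758/(-4342) = -5758*(-1/4342) = 2879/2171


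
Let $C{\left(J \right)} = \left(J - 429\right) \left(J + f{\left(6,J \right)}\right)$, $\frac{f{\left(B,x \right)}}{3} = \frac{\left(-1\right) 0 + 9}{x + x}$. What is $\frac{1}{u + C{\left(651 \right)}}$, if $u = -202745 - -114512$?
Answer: $\frac{217}{12215712} \approx 1.7764 \cdot 10^{-5}$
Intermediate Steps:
$f{\left(B,x \right)} = \frac{27}{2 x}$ ($f{\left(B,x \right)} = 3 \frac{\left(-1\right) 0 + 9}{x + x} = 3 \frac{0 + 9}{2 x} = 3 \cdot 9 \frac{1}{2 x} = 3 \frac{9}{2 x} = \frac{27}{2 x}$)
$u = -88233$ ($u = -202745 + 114512 = -88233$)
$C{\left(J \right)} = \left(-429 + J\right) \left(J + \frac{27}{2 J}\right)$ ($C{\left(J \right)} = \left(J - 429\right) \left(J + \frac{27}{2 J}\right) = \left(-429 + J\right) \left(J + \frac{27}{2 J}\right)$)
$\frac{1}{u + C{\left(651 \right)}} = \frac{1}{-88233 + \left(\frac{27}{2} + 651^{2} - 279279 - \frac{11583}{2 \cdot 651}\right)} = \frac{1}{-88233 + \left(\frac{27}{2} + 423801 - 279279 - \frac{3861}{434}\right)} = \frac{1}{-88233 + \frac{31362273}{217}} = \frac{1}{\frac{12215712}{217}} = \frac{217}{12215712}$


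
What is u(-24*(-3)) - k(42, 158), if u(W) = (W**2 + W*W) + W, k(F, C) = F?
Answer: 10398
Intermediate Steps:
u(W) = W + 2*W**2 (u(W) = (W**2 + W**2) + W = 2*W**2 + W = W + 2*W**2)
u(-24*(-3)) - k(42, 158) = (-24*(-3))*(1 + 2*(-24*(-3))) - 1*42 = 72*(1 + 2*72) - 42 = 72*(1 + 144) - 42 = 72*145 - 42 = 10440 - 42 = 10398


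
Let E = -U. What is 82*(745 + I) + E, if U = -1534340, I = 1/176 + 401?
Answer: 143291497/88 ≈ 1.6283e+6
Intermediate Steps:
I = 70577/176 (I = 1/176 + 401 = 70577/176 ≈ 401.01)
E = 1534340 (E = -1*(-1534340) = 1534340)
82*(745 + I) + E = 82*(745 + 70577/176) + 1534340 = 82*(201697/176) + 1534340 = 8269577/88 + 1534340 = 143291497/88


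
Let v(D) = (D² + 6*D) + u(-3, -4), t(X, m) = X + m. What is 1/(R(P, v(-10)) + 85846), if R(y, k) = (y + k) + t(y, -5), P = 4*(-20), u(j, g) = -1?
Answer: 1/85720 ≈ 1.1666e-5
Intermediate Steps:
v(D) = -1 + D² + 6*D (v(D) = (D² + 6*D) - 1 = -1 + D² + 6*D)
P = -80
R(y, k) = -5 + k + 2*y (R(y, k) = (y + k) + (y - 5) = (k + y) + (-5 + y) = -5 + k + 2*y)
1/(R(P, v(-10)) + 85846) = 1/((-5 + (-1 + (-10)² + 6*(-10)) + 2*(-80)) + 85846) = 1/((-5 + (-1 + 100 - 60) - 160) + 85846) = 1/((-5 + 39 - 160) + 85846) = 1/(-126 + 85846) = 1/85720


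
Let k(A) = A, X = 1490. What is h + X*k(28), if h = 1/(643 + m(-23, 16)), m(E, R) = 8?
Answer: 27159721/651 ≈ 41720.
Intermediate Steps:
h = 1/651 (h = 1/(643 + 8) = 1/651 ≈ 0.0015361)
h + X*k(28) = 1/651 + 1490*28 = 1/651 + 41720 = 27159721/651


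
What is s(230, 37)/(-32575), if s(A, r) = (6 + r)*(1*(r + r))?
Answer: -3182/32575 ≈ -0.097682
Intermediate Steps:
s(A, r) = 2*r*(6 + r) (s(A, r) = (6 + r)*(1*(2*r)) = (6 + r)*(2*r) = 2*r*(6 + r))
s(230, 37)/(-32575) = (2*37*(6 + 37))/(-32575) = (2*37*43)*(-1/32575) = 3182*(-1/32575) = -3182/32575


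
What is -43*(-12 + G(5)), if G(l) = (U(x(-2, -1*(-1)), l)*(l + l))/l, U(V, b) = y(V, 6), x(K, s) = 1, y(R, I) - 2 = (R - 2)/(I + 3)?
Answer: 3182/9 ≈ 353.56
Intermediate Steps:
y(R, I) = 2 + (-2 + R)/(3 + I) (y(R, I) = 2 + (R - 2)/(I + 3) = 2 + (-2 + R)/(3 + I))
U(V, b) = 16/9 + V/9 (U(V, b) = (4 + V + 2*6)/(3 + 6) = (4 + V + 12)/9 = (16 + V)/9 = 16/9 + V/9)
G(l) = 34/9 (G(l) = ((16/9 + (⅑)*1)*(l + l))/l = ((16/9 + ⅑)*(2*l))/l = (17*(2*l)/9)/l = (34*l/9)/l = 34/9)
-43*(-12 + G(5)) = -43*(-12 + 34/9) = -43*(-74/9) = 3182/9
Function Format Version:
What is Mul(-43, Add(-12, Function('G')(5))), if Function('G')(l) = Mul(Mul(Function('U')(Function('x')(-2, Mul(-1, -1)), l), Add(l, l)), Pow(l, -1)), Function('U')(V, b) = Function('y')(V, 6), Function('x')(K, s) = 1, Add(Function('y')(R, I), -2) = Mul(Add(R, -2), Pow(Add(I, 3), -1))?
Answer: Rational(3182, 9) ≈ 353.56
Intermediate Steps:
Function('y')(R, I) = Add(2, Mul(Pow(Add(3, I), -1), Add(-2, R))) (Function('y')(R, I) = Add(2, Mul(Add(R, -2), Pow(Add(I, 3), -1))) = Add(2, Mul(Add(-2, R), Pow(Add(3, I), -1))) = Add(2, Mul(Pow(Add(3, I), -1), Add(-2, R))))
Function('U')(V, b) = Add(Rational(16, 9), Mul(Rational(1, 9), V)) (Function('U')(V, b) = Mul(Pow(Add(3, 6), -1), Add(4, V, Mul(2, 6))) = Mul(Pow(9, -1), Add(4, V, 12)) = Mul(Rational(1, 9), Add(16, V)) = Add(Rational(16, 9), Mul(Rational(1, 9), V)))
Function('G')(l) = Rational(34, 9) (Function('G')(l) = Mul(Mul(Add(Rational(16, 9), Mul(Rational(1, 9), 1)), Add(l, l)), Pow(l, -1)) = Mul(Mul(Add(Rational(16, 9), Rational(1, 9)), Mul(2, l)), Pow(l, -1)) = Mul(Mul(Rational(17, 9), Mul(2, l)), Pow(l, -1)) = Mul(Mul(Rational(34, 9), l), Pow(l, -1)) = Rational(34, 9))
Mul(-43, Add(-12, Function('G')(5))) = Mul(-43, Add(-12, Rational(34, 9))) = Mul(-43, Rational(-74, 9)) = Rational(3182, 9)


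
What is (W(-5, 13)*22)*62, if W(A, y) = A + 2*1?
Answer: -4092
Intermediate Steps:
W(A, y) = 2 + A (W(A, y) = A + 2 = 2 + A)
(W(-5, 13)*22)*62 = ((2 - 5)*22)*62 = -3*22*62 = -66*62 = -4092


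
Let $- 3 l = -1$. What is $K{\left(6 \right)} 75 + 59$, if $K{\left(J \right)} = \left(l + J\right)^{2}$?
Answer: $\frac{9202}{3} \approx 3067.3$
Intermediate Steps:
$l = \frac{1}{3}$ ($l = \left(- \frac{1}{3}\right) \left(-1\right) = \frac{1}{3} \approx 0.33333$)
$K{\left(J \right)} = \left(\frac{1}{3} + J\right)^{2}$
$K{\left(6 \right)} 75 + 59 = \frac{\left(1 + 3 \cdot 6\right)^{2}}{9} \cdot 75 + 59 = \frac{\left(1 + 18\right)^{2}}{9} \cdot 75 + 59 = \frac{19^{2}}{9} \cdot 75 + 59 = \frac{1}{9} \cdot 361 \cdot 75 + 59 = \frac{361}{9} \cdot 75 + 59 = \frac{9025}{3} + 59 = \frac{9202}{3}$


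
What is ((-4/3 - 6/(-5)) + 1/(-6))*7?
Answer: -21/10 ≈ -2.1000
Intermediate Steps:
((-4/3 - 6/(-5)) + 1/(-6))*7 = ((-4*1/3 - 6*(-1/5)) - 1/6)*7 = ((-4/3 + 6/5) - 1/6)*7 = (-2/15 - 1/6)*7 = -3/10*7 = -21/10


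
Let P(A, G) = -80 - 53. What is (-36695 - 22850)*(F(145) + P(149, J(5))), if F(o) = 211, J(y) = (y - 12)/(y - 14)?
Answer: -4644510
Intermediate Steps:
J(y) = (-12 + y)/(-14 + y)
P(A, G) = -133
(-36695 - 22850)*(F(145) + P(149, J(5))) = (-36695 - 22850)*(211 - 133) = -59545*78 = -4644510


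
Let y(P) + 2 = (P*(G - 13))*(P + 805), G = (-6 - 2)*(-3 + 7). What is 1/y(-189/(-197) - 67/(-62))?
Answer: -149181796/11052817145147 ≈ -1.3497e-5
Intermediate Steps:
G = -32 (G = -8*4 = -32)
y(P) = -2 - 45*P*(805 + P) (y(P) = -2 + (P*(-32 - 13))*(P + 805) = -2 + (P*(-45))*(805 + P) = -2 + (-45*P)*(805 + P) = -2 - 45*P*(805 + P))
1/y(-189/(-197) - 67/(-62)) = 1/(-2 - 36225*(-189/(-197) - 67/(-62)) - 45*(-189/(-197) - 67/(-62))²) = 1/(-2 - 36225*(-189*(-1/197) - 67*(-1/62)) - 45*(-189*(-1/197) - 67*(-1/62))²) = 1/(-2 - 36225*(189/197 + 67/62) - 45*(189/197 + 67/62)²) = 1/(-2 - 36225*24917/12214 - 45*(24917/12214)²) = 1/(-2 - 902618325/12214 - 45*620856889/149181796) = 1/(-2 - 902618325/12214 - 27938560005/149181796) = 1/(-11052817145147/149181796) = -149181796/11052817145147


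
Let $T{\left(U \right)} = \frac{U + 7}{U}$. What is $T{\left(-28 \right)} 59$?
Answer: $\frac{177}{4} \approx 44.25$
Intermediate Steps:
$T{\left(U \right)} = \frac{7 + U}{U}$
$T{\left(-28 \right)} 59 = \frac{7 - 28}{-28} \cdot 59 = \left(- \frac{1}{28}\right) \left(-21\right) 59 = \frac{3}{4} \cdot 59 = \frac{177}{4}$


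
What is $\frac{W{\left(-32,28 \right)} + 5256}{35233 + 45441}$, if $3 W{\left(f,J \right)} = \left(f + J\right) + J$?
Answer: $\frac{2632}{40337} \approx 0.06525$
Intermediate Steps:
$W{\left(f,J \right)} = \frac{f}{3} + \frac{2 J}{3}$ ($W{\left(f,J \right)} = \frac{\left(f + J\right) + J}{3} = \frac{\left(J + f\right) + J}{3} = \frac{f + 2 J}{3} = \frac{f}{3} + \frac{2 J}{3}$)
$\frac{W{\left(-32,28 \right)} + 5256}{35233 + 45441} = \frac{\left(\frac{1}{3} \left(-32\right) + \frac{2}{3} \cdot 28\right) + 5256}{35233 + 45441} = \frac{\left(- \frac{32}{3} + \frac{56}{3}\right) + 5256}{80674} = \left(8 + 5256\right) \frac{1}{80674} = 5264 \cdot \frac{1}{80674} = \frac{2632}{40337}$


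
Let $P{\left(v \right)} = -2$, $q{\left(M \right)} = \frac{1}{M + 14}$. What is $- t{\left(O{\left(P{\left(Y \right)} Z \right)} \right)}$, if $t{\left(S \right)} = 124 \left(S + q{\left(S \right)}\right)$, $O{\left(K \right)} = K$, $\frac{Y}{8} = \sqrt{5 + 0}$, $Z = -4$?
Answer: $- \frac{10974}{11} \approx -997.64$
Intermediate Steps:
$q{\left(M \right)} = \frac{1}{14 + M}$
$Y = 8 \sqrt{5}$ ($Y = 8 \sqrt{5 + 0} = 8 \sqrt{5} \approx 17.889$)
$t{\left(S \right)} = 124 S + \frac{124}{14 + S}$ ($t{\left(S \right)} = 124 \left(S + \frac{1}{14 + S}\right) = 124 S + \frac{124}{14 + S}$)
$- t{\left(O{\left(P{\left(Y \right)} Z \right)} \right)} = - \frac{124 \left(1 + \left(-2\right) \left(-4\right) \left(14 - -8\right)\right)}{14 - -8} = - \frac{124 \left(1 + 8 \left(14 + 8\right)\right)}{14 + 8} = - \frac{124 \left(1 + 8 \cdot 22\right)}{22} = - \frac{124 \left(1 + 176\right)}{22} = - \frac{124 \cdot 177}{22} = \left(-1\right) \frac{10974}{11} = - \frac{10974}{11}$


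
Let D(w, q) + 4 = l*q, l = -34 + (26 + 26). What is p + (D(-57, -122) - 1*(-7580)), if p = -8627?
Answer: -3247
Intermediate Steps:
l = 18 (l = -34 + 52 = 18)
D(w, q) = -4 + 18*q
p + (D(-57, -122) - 1*(-7580)) = -8627 + ((-4 + 18*(-122)) - 1*(-7580)) = -8627 + ((-4 - 2196) + 7580) = -8627 + (-2200 + 7580) = -8627 + 5380 = -3247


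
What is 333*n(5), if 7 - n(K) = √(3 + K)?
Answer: 2331 - 666*√2 ≈ 1389.1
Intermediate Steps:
n(K) = 7 - √(3 + K)
333*n(5) = 333*(7 - √(3 + 5)) = 333*(7 - √8) = 333*(7 - 2*√2) = 2331 - 666*√2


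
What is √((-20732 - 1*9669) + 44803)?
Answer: √14402 ≈ 120.01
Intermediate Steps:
√((-20732 - 1*9669) + 44803) = √((-20732 - 9669) + 44803) = √(-30401 + 44803) = √14402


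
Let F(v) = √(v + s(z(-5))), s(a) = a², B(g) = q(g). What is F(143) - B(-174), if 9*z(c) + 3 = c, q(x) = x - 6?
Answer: 180 + √11647/9 ≈ 191.99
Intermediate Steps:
q(x) = -6 + x
z(c) = -⅓ + c/9
B(g) = -6 + g
F(v) = √(64/81 + v) (F(v) = √(v + (-⅓ + (⅑)*(-5))²) = √(v + (-⅓ - 5/9)²) = √(v + (-8/9)²) = √(v + 64/81) = √(64/81 + v))
F(143) - B(-174) = √(64 + 81*143)/9 - (-6 - 174) = √(64 + 11583)/9 - 1*(-180) = √11647/9 + 180 = 180 + √11647/9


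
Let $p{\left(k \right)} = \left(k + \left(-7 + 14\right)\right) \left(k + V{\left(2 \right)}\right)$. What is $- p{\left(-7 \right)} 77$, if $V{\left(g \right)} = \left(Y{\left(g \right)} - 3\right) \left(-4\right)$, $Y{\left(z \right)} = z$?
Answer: $0$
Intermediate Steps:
$V{\left(g \right)} = 12 - 4 g$ ($V{\left(g \right)} = \left(g - 3\right) \left(-4\right) = \left(-3 + g\right) \left(-4\right) = 12 - 4 g$)
$p{\left(k \right)} = \left(4 + k\right) \left(7 + k\right)$ ($p{\left(k \right)} = \left(k + \left(-7 + 14\right)\right) \left(k + \left(12 - 8\right)\right) = \left(k + 7\right) \left(k + \left(12 - 8\right)\right) = \left(7 + k\right) \left(k + 4\right) = \left(7 + k\right) \left(4 + k\right) = \left(4 + k\right) \left(7 + k\right)$)
$- p{\left(-7 \right)} 77 = - \left(28 + \left(-7\right)^{2} + 11 \left(-7\right)\right) 77 = - \left(28 + 49 - 77\right) 77 = - 0 \cdot 77 = \left(-1\right) 0 = 0$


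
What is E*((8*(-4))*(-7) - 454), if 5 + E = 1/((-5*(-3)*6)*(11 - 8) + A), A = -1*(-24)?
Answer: 168935/147 ≈ 1149.2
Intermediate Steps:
A = 24
E = -1469/294 (E = -5 + 1/((-5*(-3)*6)*(11 - 8) + 24) = -5 + 1/((15*6)*3 + 24) = -5 + 1/(90*3 + 24) = -5 + 1/(270 + 24) = -5 + 1/294 = -1469/294 ≈ -4.9966)
E*((8*(-4))*(-7) - 454) = -1469*((8*(-4))*(-7) - 454)/294 = -1469*(-32*(-7) - 454)/294 = -1469*(224 - 454)/294 = -1469/294*(-230) = 168935/147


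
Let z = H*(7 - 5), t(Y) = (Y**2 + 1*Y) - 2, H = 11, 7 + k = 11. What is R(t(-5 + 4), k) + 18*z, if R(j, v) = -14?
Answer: 382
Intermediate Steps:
k = 4 (k = -7 + 11 = 4)
t(Y) = -2 + Y + Y**2 (t(Y) = (Y**2 + Y) - 2 = (Y + Y**2) - 2 = -2 + Y + Y**2)
z = 22 (z = 11*(7 - 5) = 11*2 = 22)
R(t(-5 + 4), k) + 18*z = -14 + 18*22 = -14 + 396 = 382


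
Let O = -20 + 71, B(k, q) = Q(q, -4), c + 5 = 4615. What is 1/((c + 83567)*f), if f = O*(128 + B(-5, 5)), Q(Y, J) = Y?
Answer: 1/598104591 ≈ 1.6719e-9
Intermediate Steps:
c = 4610 (c = -5 + 4615 = 4610)
B(k, q) = q
O = 51
f = 6783 (f = 51*(128 + 5) = 51*133 = 6783)
1/((c + 83567)*f) = 1/((4610 + 83567)*6783) = (1/6783)/88177 = (1/88177)*(1/6783) = 1/598104591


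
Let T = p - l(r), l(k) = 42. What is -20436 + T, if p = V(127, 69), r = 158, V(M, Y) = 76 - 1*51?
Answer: -20453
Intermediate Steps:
V(M, Y) = 25 (V(M, Y) = 76 - 51 = 25)
p = 25
T = -17 (T = 25 - 1*42 = 25 - 42 = -17)
-20436 + T = -20436 - 17 = -20453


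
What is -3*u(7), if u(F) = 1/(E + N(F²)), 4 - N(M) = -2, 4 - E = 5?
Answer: -⅗ ≈ -0.60000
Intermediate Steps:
E = -1 (E = 4 - 1*5 = 4 - 5 = -1)
N(M) = 6 (N(M) = 4 - 1*(-2) = 4 + 2 = 6)
u(F) = ⅕ (u(F) = 1/(-1 + 6) = 1/5 = ⅕)
-3*u(7) = -3*⅕ = -⅗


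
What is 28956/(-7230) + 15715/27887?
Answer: -115646087/33603835 ≈ -3.4415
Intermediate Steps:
28956/(-7230) + 15715/27887 = 28956*(-1/7230) + 15715*(1/27887) = -4826/1205 + 15715/27887 = -115646087/33603835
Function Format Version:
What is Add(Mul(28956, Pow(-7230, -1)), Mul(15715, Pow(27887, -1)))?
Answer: Rational(-115646087, 33603835) ≈ -3.4415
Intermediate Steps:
Add(Mul(28956, Pow(-7230, -1)), Mul(15715, Pow(27887, -1))) = Add(Mul(28956, Rational(-1, 7230)), Mul(15715, Rational(1, 27887))) = Add(Rational(-4826, 1205), Rational(15715, 27887)) = Rational(-115646087, 33603835)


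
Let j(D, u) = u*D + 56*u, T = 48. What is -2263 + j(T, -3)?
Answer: -2575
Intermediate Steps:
j(D, u) = 56*u + D*u (j(D, u) = D*u + 56*u = 56*u + D*u)
-2263 + j(T, -3) = -2263 - 3*(56 + 48) = -2263 - 3*104 = -2263 - 312 = -2575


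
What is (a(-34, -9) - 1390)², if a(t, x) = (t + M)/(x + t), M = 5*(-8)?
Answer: 3563612416/1849 ≈ 1.9273e+6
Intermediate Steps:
M = -40
a(t, x) = (-40 + t)/(t + x) (a(t, x) = (t - 40)/(x + t) = (-40 + t)/(t + x))
(a(-34, -9) - 1390)² = ((-40 - 34)/(-34 - 9) - 1390)² = (-74/(-43) - 1390)² = (-1/43*(-74) - 1390)² = (74/43 - 1390)² = (-59696/43)² = 3563612416/1849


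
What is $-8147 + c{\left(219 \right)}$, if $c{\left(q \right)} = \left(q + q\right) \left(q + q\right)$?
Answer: $183697$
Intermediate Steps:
$c{\left(q \right)} = 4 q^{2}$ ($c{\left(q \right)} = 2 q 2 q = 4 q^{2}$)
$-8147 + c{\left(219 \right)} = -8147 + 4 \cdot 219^{2} = -8147 + 4 \cdot 47961 = -8147 + 191844 = 183697$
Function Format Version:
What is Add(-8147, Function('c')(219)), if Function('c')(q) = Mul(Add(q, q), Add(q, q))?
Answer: 183697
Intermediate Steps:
Function('c')(q) = Mul(4, Pow(q, 2)) (Function('c')(q) = Mul(Mul(2, q), Mul(2, q)) = Mul(4, Pow(q, 2)))
Add(-8147, Function('c')(219)) = Add(-8147, Mul(4, Pow(219, 2))) = Add(-8147, Mul(4, 47961)) = Add(-8147, 191844) = 183697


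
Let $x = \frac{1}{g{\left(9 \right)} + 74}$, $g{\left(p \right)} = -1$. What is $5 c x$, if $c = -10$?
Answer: $- \frac{50}{73} \approx -0.68493$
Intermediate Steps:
$x = \frac{1}{73}$ ($x = \frac{1}{-1 + 74} = \frac{1}{73} \approx 0.013699$)
$5 c x = 5 \left(-10\right) \frac{1}{73} = \left(-50\right) \frac{1}{73} = - \frac{50}{73}$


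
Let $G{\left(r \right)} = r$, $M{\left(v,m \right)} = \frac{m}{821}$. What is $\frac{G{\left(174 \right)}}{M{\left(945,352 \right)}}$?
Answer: $\frac{71427}{176} \approx 405.83$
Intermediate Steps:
$M{\left(v,m \right)} = \frac{m}{821}$ ($M{\left(v,m \right)} = m \frac{1}{821} = \frac{m}{821}$)
$\frac{G{\left(174 \right)}}{M{\left(945,352 \right)}} = \frac{174}{\frac{1}{821} \cdot 352} = \frac{174}{\frac{352}{821}} = 174 \cdot \frac{821}{352} = \frac{71427}{176}$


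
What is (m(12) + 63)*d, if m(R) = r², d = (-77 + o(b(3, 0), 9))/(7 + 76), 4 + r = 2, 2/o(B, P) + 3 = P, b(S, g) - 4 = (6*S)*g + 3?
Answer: -15410/249 ≈ -61.888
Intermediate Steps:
b(S, g) = 7 + 6*S*g (b(S, g) = 4 + ((6*S)*g + 3) = 4 + (6*S*g + 3) = 4 + (3 + 6*S*g) = 7 + 6*S*g)
o(B, P) = 2/(-3 + P)
r = -2 (r = -4 + 2 = -2)
d = -230/249 (d = (-77 + 2/(-3 + 9))/(7 + 76) = (-77 + 2/6)/83 = (-77 + 2*(⅙))*(1/83) = (-77 + ⅓)*(1/83) = -230/3*1/83 = -230/249 ≈ -0.92369)
m(R) = 4 (m(R) = (-2)² = 4)
(m(12) + 63)*d = (4 + 63)*(-230/249) = 67*(-230/249) = -15410/249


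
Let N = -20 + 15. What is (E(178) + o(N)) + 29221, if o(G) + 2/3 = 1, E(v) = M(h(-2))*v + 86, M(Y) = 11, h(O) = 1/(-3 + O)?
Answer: 93796/3 ≈ 31265.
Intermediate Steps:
N = -5
E(v) = 86 + 11*v (E(v) = 11*v + 86 = 86 + 11*v)
o(G) = ⅓ (o(G) = -⅔ + 1 = ⅓)
(E(178) + o(N)) + 29221 = ((86 + 11*178) + ⅓) + 29221 = ((86 + 1958) + ⅓) + 29221 = (2044 + ⅓) + 29221 = 6133/3 + 29221 = 93796/3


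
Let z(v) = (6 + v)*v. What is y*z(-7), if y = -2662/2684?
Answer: -847/122 ≈ -6.9426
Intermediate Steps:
y = -121/122 (y = -2662*1/2684 = -121/122 ≈ -0.99180)
z(v) = v*(6 + v)
y*z(-7) = -(-847)*(6 - 7)/122 = -(-847)*(-1)/122 = -121/122*7 = -847/122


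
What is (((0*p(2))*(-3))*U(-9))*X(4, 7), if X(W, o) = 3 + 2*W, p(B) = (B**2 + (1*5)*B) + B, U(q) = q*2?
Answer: 0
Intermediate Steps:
U(q) = 2*q
p(B) = B**2 + 6*B (p(B) = (B**2 + 5*B) + B = B**2 + 6*B)
(((0*p(2))*(-3))*U(-9))*X(4, 7) = (((0*(2*(6 + 2)))*(-3))*(2*(-9)))*(3 + 2*4) = (((0*(2*8))*(-3))*(-18))*(3 + 8) = (((0*16)*(-3))*(-18))*11 = ((0*(-3))*(-18))*11 = (0*(-18))*11 = 0*11 = 0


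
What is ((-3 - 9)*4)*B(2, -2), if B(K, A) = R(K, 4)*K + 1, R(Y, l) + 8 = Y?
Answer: 528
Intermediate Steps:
R(Y, l) = -8 + Y
B(K, A) = 1 + K*(-8 + K) (B(K, A) = (-8 + K)*K + 1 = K*(-8 + K) + 1 = 1 + K*(-8 + K))
((-3 - 9)*4)*B(2, -2) = ((-3 - 9)*4)*(1 + 2*(-8 + 2)) = (-12*4)*(1 + 2*(-6)) = -48*(1 - 12) = -48*(-11) = 528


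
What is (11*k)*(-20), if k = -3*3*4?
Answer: 7920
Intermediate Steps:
k = -36 (k = -9*4 = -36)
(11*k)*(-20) = (11*(-36))*(-20) = -396*(-20) = 7920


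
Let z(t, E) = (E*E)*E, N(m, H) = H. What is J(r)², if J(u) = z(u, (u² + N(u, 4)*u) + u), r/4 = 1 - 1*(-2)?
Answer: 72074394832896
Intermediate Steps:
z(t, E) = E³ (z(t, E) = E²*E = E³)
r = 12 (r = 4*(1 - 1*(-2)) = 4*(1 + 2) = 4*3 = 12)
J(u) = (u² + 5*u)³ (J(u) = ((u² + 4*u) + u)³ = (u² + 5*u)³)
J(r)² = (12³*(5 + 12)³)² = (1728*17³)² = (1728*4913)² = 8489664² = 72074394832896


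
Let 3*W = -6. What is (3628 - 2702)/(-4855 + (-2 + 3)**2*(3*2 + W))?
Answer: -926/4851 ≈ -0.19089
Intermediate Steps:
W = -2 (W = (1/3)*(-6) = -2)
(3628 - 2702)/(-4855 + (-2 + 3)**2*(3*2 + W)) = (3628 - 2702)/(-4855 + (-2 + 3)**2*(3*2 - 2)) = 926/(-4855 + 1**2*(6 - 2)) = 926/(-4855 + 1*4) = 926/(-4855 + 4) = 926/(-4851) = 926*(-1/4851) = -926/4851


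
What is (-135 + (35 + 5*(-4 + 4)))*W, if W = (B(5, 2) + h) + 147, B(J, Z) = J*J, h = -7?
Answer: -16500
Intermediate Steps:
B(J, Z) = J²
W = 165 (W = (5² - 7) + 147 = (25 - 7) + 147 = 18 + 147 = 165)
(-135 + (35 + 5*(-4 + 4)))*W = (-135 + (35 + 5*(-4 + 4)))*165 = (-135 + (35 + 5*0))*165 = (-135 + (35 + 0))*165 = (-135 + 35)*165 = -100*165 = -16500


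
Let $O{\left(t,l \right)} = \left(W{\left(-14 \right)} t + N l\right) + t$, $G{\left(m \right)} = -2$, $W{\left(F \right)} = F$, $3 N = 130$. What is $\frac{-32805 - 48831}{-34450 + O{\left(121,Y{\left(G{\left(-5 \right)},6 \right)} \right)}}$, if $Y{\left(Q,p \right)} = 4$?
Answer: $\frac{244908}{107549} \approx 2.2772$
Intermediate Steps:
$N = \frac{130}{3}$ ($N = \frac{1}{3} \cdot 130 = \frac{130}{3} \approx 43.333$)
$O{\left(t,l \right)} = - 13 t + \frac{130 l}{3}$ ($O{\left(t,l \right)} = \left(- 14 t + \frac{130 l}{3}\right) + t = - 13 t + \frac{130 l}{3}$)
$\frac{-32805 - 48831}{-34450 + O{\left(121,Y{\left(G{\left(-5 \right)},6 \right)} \right)}} = \frac{-32805 - 48831}{-34450 + \left(\left(-13\right) 121 + \frac{130}{3} \cdot 4\right)} = - \frac{81636}{-34450 + \left(-1573 + \frac{520}{3}\right)} = - \frac{81636}{-34450 - \frac{4199}{3}} = - \frac{81636}{- \frac{107549}{3}} = \left(-81636\right) \left(- \frac{3}{107549}\right) = \frac{244908}{107549}$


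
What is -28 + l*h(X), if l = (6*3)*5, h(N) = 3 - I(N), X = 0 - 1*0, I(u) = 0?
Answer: 242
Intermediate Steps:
X = 0 (X = 0 + 0 = 0)
h(N) = 3 (h(N) = 3 - 1*0 = 3 + 0 = 3)
l = 90 (l = 18*5 = 90)
-28 + l*h(X) = -28 + 90*3 = -28 + 270 = 242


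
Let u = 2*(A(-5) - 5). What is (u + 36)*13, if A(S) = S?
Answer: 208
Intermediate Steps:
u = -20 (u = 2*(-5 - 5) = 2*(-10) = -20)
(u + 36)*13 = (-20 + 36)*13 = 16*13 = 208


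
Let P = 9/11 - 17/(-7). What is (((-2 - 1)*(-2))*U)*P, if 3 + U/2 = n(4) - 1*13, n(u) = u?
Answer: -36000/77 ≈ -467.53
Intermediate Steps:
P = 250/77 (P = 9*(1/11) - 17*(-1/7) = 9/11 + 17/7 = 250/77 ≈ 3.2468)
U = -24 (U = -6 + 2*(4 - 1*13) = -6 + 2*(4 - 13) = -6 + 2*(-9) = -6 - 18 = -24)
(((-2 - 1)*(-2))*U)*P = (((-2 - 1)*(-2))*(-24))*(250/77) = (-3*(-2)*(-24))*(250/77) = (6*(-24))*(250/77) = -144*250/77 = -36000/77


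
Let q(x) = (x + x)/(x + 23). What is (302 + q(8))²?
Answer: 87946884/961 ≈ 91516.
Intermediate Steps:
q(x) = 2*x/(23 + x) (q(x) = (2*x)/(23 + x) = 2*x/(23 + x))
(302 + q(8))² = (302 + 2*8/(23 + 8))² = (302 + 2*8/31)² = (302 + 2*8*(1/31))² = (302 + 16/31)² = (9378/31)² = 87946884/961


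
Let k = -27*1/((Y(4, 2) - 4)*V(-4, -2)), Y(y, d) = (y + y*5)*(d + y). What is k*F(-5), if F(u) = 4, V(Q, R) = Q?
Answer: 27/140 ≈ 0.19286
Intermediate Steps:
Y(y, d) = 6*y*(d + y) (Y(y, d) = (y + 5*y)*(d + y) = (6*y)*(d + y) = 6*y*(d + y))
k = 27/560 (k = -27*(-1/(4*(6*4*(2 + 4) - 4))) = -27*(-1/(4*(6*4*6 - 4))) = -27*(-1/(4*(144 - 4))) = -27/((-4*140)) = -27/(-560) = -27*(-1/560) = 27/560 ≈ 0.048214)
k*F(-5) = (27/560)*4 = 27/140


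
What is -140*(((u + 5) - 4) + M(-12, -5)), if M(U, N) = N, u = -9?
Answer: 1820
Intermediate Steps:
-140*(((u + 5) - 4) + M(-12, -5)) = -140*(((-9 + 5) - 4) - 5) = -140*((-4 - 4) - 5) = -140*(-8 - 5) = -140*(-13) = 1820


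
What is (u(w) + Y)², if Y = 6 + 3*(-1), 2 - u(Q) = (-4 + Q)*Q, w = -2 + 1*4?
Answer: 81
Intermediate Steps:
w = 2 (w = -2 + 4 = 2)
u(Q) = 2 - Q*(-4 + Q) (u(Q) = 2 - (-4 + Q)*Q = 2 - Q*(-4 + Q))
Y = 3 (Y = 6 - 3 = 3)
(u(w) + Y)² = ((2 - 1*2² + 4*2) + 3)² = ((2 - 1*4 + 8) + 3)² = ((2 - 4 + 8) + 3)² = (6 + 3)² = 9² = 81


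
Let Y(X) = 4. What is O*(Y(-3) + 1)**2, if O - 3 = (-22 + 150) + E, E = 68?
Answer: 4975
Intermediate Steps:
O = 199 (O = 3 + ((-22 + 150) + 68) = 3 + (128 + 68) = 3 + 196 = 199)
O*(Y(-3) + 1)**2 = 199*(4 + 1)**2 = 199*5**2 = 199*25 = 4975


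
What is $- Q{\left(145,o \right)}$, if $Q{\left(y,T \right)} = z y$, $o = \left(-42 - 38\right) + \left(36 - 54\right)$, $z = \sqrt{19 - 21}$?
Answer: $- 145 i \sqrt{2} \approx - 205.06 i$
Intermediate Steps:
$z = i \sqrt{2}$ ($z = \sqrt{-2} = i \sqrt{2} \approx 1.4142 i$)
$o = -98$ ($o = -80 + \left(36 - 54\right) = -80 - 18 = -98$)
$Q{\left(y,T \right)} = i y \sqrt{2}$ ($Q{\left(y,T \right)} = i \sqrt{2} y = i y \sqrt{2}$)
$- Q{\left(145,o \right)} = - i 145 \sqrt{2} = - 145 i \sqrt{2}$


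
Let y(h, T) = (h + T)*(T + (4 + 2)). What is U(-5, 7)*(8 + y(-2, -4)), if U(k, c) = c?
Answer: -28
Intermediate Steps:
y(h, T) = (6 + T)*(T + h) (y(h, T) = (T + h)*(T + 6) = (T + h)*(6 + T) = (6 + T)*(T + h))
U(-5, 7)*(8 + y(-2, -4)) = 7*(8 + ((-4)² + 6*(-4) + 6*(-2) - 4*(-2))) = 7*(8 + (16 - 24 - 12 + 8)) = 7*(8 - 12) = 7*(-4) = -28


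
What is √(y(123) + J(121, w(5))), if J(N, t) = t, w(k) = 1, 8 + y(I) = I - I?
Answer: I*√7 ≈ 2.6458*I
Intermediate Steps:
y(I) = -8 (y(I) = -8 + (I - I) = -8 + 0 = -8)
√(y(123) + J(121, w(5))) = √(-8 + 1) = √(-7) = I*√7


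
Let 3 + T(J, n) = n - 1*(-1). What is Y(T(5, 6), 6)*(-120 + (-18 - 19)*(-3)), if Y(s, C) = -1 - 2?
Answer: 27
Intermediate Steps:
T(J, n) = -2 + n (T(J, n) = -3 + (n - 1*(-1)) = -3 + (n + 1) = -3 + (1 + n) = -2 + n)
Y(s, C) = -3
Y(T(5, 6), 6)*(-120 + (-18 - 19)*(-3)) = -3*(-120 + (-18 - 19)*(-3)) = -3*(-120 - 37*(-3)) = -3*(-120 + 111) = -3*(-9) = 27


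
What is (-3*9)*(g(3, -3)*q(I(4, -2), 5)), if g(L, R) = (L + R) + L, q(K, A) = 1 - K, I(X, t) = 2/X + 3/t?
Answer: -162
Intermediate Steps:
g(L, R) = R + 2*L
(-3*9)*(g(3, -3)*q(I(4, -2), 5)) = (-3*9)*((-3 + 2*3)*(1 - (2/4 + 3/(-2)))) = -27*(-3 + 6)*(1 - (2*(¼) + 3*(-½))) = -81*(1 - (½ - 3/2)) = -81*(1 - 1*(-1)) = -81*(1 + 1) = -81*2 = -27*6 = -162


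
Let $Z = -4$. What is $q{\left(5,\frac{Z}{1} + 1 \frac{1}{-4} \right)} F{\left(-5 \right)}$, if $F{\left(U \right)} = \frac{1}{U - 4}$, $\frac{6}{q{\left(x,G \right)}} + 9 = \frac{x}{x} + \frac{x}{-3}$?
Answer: $\frac{2}{29} \approx 0.068966$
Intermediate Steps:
$q{\left(x,G \right)} = \frac{6}{-8 - \frac{x}{3}}$ ($q{\left(x,G \right)} = \frac{6}{-9 + \left(\frac{x}{x} + \frac{x}{-3}\right)} = \frac{6}{-9 + \left(1 + x \left(- \frac{1}{3}\right)\right)} = \frac{6}{-9 - \left(-1 + \frac{x}{3}\right)} = \frac{6}{-8 - \frac{x}{3}}$)
$F{\left(U \right)} = \frac{1}{-4 + U}$
$q{\left(5,\frac{Z}{1} + 1 \frac{1}{-4} \right)} F{\left(-5 \right)} = \frac{\left(-18\right) \frac{1}{24 + 5}}{-4 - 5} = \frac{\left(-18\right) \frac{1}{29}}{-9} = \left(-18\right) \frac{1}{29} \left(- \frac{1}{9}\right) = \left(- \frac{18}{29}\right) \left(- \frac{1}{9}\right) = \frac{2}{29}$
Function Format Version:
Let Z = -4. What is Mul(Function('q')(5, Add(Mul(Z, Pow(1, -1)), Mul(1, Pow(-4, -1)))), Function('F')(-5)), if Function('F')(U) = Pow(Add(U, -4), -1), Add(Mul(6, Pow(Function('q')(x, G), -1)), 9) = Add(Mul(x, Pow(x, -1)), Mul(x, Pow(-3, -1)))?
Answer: Rational(2, 29) ≈ 0.068966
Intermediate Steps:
Function('q')(x, G) = Mul(6, Pow(Add(-8, Mul(Rational(-1, 3), x)), -1)) (Function('q')(x, G) = Mul(6, Pow(Add(-9, Add(Mul(x, Pow(x, -1)), Mul(x, Pow(-3, -1)))), -1)) = Mul(6, Pow(Add(-9, Add(1, Mul(x, Rational(-1, 3)))), -1)) = Mul(6, Pow(Add(-9, Add(1, Mul(Rational(-1, 3), x))), -1)) = Mul(6, Pow(Add(-8, Mul(Rational(-1, 3), x)), -1)))
Function('F')(U) = Pow(Add(-4, U), -1)
Mul(Function('q')(5, Add(Mul(Z, Pow(1, -1)), Mul(1, Pow(-4, -1)))), Function('F')(-5)) = Mul(Mul(-18, Pow(Add(24, 5), -1)), Pow(Add(-4, -5), -1)) = Mul(Mul(-18, Pow(29, -1)), Pow(-9, -1)) = Mul(Mul(-18, Rational(1, 29)), Rational(-1, 9)) = Mul(Rational(-18, 29), Rational(-1, 9)) = Rational(2, 29)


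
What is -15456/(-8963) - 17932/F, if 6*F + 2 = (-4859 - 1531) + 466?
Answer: 527969676/26557369 ≈ 19.880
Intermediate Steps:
F = -2963/3 (F = -⅓ + ((-4859 - 1531) + 466)/6 = -⅓ + (-6390 + 466)/6 = -⅓ + (⅙)*(-5924) = -⅓ - 2962/3 = -2963/3 ≈ -987.67)
-15456/(-8963) - 17932/F = -15456/(-8963) - 17932/(-2963/3) = -15456*(-1/8963) - 17932*(-3/2963) = 15456/8963 + 53796/2963 = 527969676/26557369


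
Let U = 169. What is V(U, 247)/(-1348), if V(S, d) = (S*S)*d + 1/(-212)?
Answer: -1495568203/285776 ≈ -5233.4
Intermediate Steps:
V(S, d) = -1/212 + d*S² (V(S, d) = S²*d - 1/212 = d*S² - 1/212 = -1/212 + d*S²)
V(U, 247)/(-1348) = (-1/212 + 247*169²)/(-1348) = (-1/212 + 247*28561)*(-1/1348) = (-1/212 + 7054567)*(-1/1348) = (1495568203/212)*(-1/1348) = -1495568203/285776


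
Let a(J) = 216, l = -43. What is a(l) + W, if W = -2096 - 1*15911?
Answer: -17791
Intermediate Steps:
W = -18007 (W = -2096 - 15911 = -18007)
a(l) + W = 216 - 18007 = -17791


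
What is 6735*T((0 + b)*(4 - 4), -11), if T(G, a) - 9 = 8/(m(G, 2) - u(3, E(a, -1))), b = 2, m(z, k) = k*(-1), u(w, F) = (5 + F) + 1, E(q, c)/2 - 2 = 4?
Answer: 57921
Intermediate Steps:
E(q, c) = 12 (E(q, c) = 4 + 2*4 = 4 + 8 = 12)
u(w, F) = 6 + F
m(z, k) = -k
T(G, a) = 43/5 (T(G, a) = 9 + 8/(-1*2 - (6 + 12)) = 9 + 8/(-2 - 1*18) = 9 + 8/(-2 - 18) = 9 + 8/(-20) = 9 + 8*(-1/20) = 9 - ⅖ = 43/5)
6735*T((0 + b)*(4 - 4), -11) = 6735*(43/5) = 57921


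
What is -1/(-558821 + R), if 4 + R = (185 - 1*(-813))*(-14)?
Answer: 1/572797 ≈ 1.7458e-6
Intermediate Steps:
R = -13976 (R = -4 + (185 - 1*(-813))*(-14) = -4 + (185 + 813)*(-14) = -4 + 998*(-14) = -4 - 13972 = -13976)
-1/(-558821 + R) = -1/(-558821 - 13976) = -1/(-572797) = -1*(-1/572797) = 1/572797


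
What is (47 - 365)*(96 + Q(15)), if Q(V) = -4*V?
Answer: -11448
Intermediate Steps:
(47 - 365)*(96 + Q(15)) = (47 - 365)*(96 - 4*15) = -318*(96 - 60) = -318*36 = -11448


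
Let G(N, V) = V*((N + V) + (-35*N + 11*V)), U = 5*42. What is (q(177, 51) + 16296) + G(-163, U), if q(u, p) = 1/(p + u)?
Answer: 389724049/228 ≈ 1.7093e+6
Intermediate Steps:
U = 210
G(N, V) = V*(-34*N + 12*V)
(q(177, 51) + 16296) + G(-163, U) = (1/(51 + 177) + 16296) + 2*210*(-17*(-163) + 6*210) = (1/228 + 16296) + 2*210*(2771 + 1260) = (1/228 + 16296) + 2*210*4031 = 3715489/228 + 1693020 = 389724049/228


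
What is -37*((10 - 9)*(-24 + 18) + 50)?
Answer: -1628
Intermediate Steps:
-37*((10 - 9)*(-24 + 18) + 50) = -37*(1*(-6) + 50) = -37*(-6 + 50) = -37*44 = -1628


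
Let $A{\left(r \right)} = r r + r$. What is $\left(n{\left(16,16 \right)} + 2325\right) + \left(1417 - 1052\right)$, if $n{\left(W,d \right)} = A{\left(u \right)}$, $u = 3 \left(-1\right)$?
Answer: $2696$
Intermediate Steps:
$u = -3$
$A{\left(r \right)} = r + r^{2}$ ($A{\left(r \right)} = r^{2} + r = r + r^{2}$)
$n{\left(W,d \right)} = 6$ ($n{\left(W,d \right)} = - 3 \left(1 - 3\right) = \left(-3\right) \left(-2\right) = 6$)
$\left(n{\left(16,16 \right)} + 2325\right) + \left(1417 - 1052\right) = \left(6 + 2325\right) + \left(1417 - 1052\right) = 2331 + 365 = 2696$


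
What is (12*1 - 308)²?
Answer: 87616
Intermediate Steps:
(12*1 - 308)² = (12 - 308)² = (-296)² = 87616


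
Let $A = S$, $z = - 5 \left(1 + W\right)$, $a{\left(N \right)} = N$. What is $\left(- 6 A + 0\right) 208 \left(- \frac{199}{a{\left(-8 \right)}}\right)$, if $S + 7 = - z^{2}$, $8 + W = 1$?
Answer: $28156908$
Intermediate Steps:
$W = -7$ ($W = -8 + 1 = -7$)
$z = 30$ ($z = - 5 \left(1 - 7\right) = \left(-5\right) \left(-6\right) = 30$)
$S = -907$ ($S = -7 - 30^{2} = -7 - 900 = -907$)
$A = -907$
$\left(- 6 A + 0\right) 208 \left(- \frac{199}{a{\left(-8 \right)}}\right) = \left(\left(-6\right) \left(-907\right) + 0\right) 208 \left(- \frac{199}{-8}\right) = \left(5442 + 0\right) 208 \left(\left(-199\right) \left(- \frac{1}{8}\right)\right) = 5442 \cdot 208 \cdot \frac{199}{8} = 1131936 \cdot \frac{199}{8} = 28156908$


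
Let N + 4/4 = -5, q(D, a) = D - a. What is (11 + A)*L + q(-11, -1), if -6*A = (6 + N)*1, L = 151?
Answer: 1651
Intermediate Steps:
N = -6 (N = -1 - 5 = -6)
A = 0 (A = -(6 - 6)/6 = -0 = -⅙*0 = 0)
(11 + A)*L + q(-11, -1) = (11 + 0)*151 + (-11 - 1*(-1)) = 11*151 + (-11 + 1) = 1661 - 10 = 1651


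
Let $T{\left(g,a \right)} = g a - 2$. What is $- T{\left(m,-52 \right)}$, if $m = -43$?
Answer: $-2234$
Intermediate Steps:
$T{\left(g,a \right)} = -2 + a g$ ($T{\left(g,a \right)} = a g - 2 = -2 + a g$)
$- T{\left(m,-52 \right)} = - (-2 - -2236) = - (-2 + 2236) = \left(-1\right) 2234 = -2234$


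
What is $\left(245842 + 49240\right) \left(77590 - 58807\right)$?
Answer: $5542525206$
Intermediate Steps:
$\left(245842 + 49240\right) \left(77590 - 58807\right) = 295082 \cdot 18783 = 5542525206$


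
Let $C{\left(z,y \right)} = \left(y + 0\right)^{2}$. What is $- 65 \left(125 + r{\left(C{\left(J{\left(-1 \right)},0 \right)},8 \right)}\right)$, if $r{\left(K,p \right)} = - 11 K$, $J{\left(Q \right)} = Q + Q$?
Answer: $-8125$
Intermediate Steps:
$J{\left(Q \right)} = 2 Q$
$C{\left(z,y \right)} = y^{2}$
$- 65 \left(125 + r{\left(C{\left(J{\left(-1 \right)},0 \right)},8 \right)}\right) = - 65 \left(125 - 11 \cdot 0^{2}\right) = - 65 \left(125 - 0\right) = - 65 \left(125 + 0\right) = \left(-65\right) 125 = -8125$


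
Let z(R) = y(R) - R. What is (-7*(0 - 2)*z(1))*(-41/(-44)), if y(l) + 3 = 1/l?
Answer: -861/22 ≈ -39.136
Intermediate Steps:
y(l) = -3 + 1/l
z(R) = -3 + 1/R - R (z(R) = (-3 + 1/R) - R = -3 + 1/R - R)
(-7*(0 - 2)*z(1))*(-41/(-44)) = (-7*(0 - 2)*(-3 + 1/1 - 1*1))*(-41/(-44)) = (-(-14)*(-3 + 1 - 1))*(-41*(-1/44)) = -(-14)*(-3)*(41/44) = -7*6*(41/44) = -42*41/44 = -861/22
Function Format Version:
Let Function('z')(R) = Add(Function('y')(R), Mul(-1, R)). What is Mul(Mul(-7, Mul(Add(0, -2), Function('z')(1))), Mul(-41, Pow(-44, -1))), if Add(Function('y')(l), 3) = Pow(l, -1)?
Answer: Rational(-861, 22) ≈ -39.136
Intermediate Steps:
Function('y')(l) = Add(-3, Pow(l, -1))
Function('z')(R) = Add(-3, Pow(R, -1), Mul(-1, R)) (Function('z')(R) = Add(Add(-3, Pow(R, -1)), Mul(-1, R)) = Add(-3, Pow(R, -1), Mul(-1, R)))
Mul(Mul(-7, Mul(Add(0, -2), Function('z')(1))), Mul(-41, Pow(-44, -1))) = Mul(Mul(-7, Mul(Add(0, -2), Add(-3, Pow(1, -1), Mul(-1, 1)))), Mul(-41, Pow(-44, -1))) = Mul(Mul(-7, Mul(-2, Add(-3, 1, -1))), Mul(-41, Rational(-1, 44))) = Mul(Mul(-7, Mul(-2, -3)), Rational(41, 44)) = Mul(Mul(-7, 6), Rational(41, 44)) = Mul(-42, Rational(41, 44)) = Rational(-861, 22)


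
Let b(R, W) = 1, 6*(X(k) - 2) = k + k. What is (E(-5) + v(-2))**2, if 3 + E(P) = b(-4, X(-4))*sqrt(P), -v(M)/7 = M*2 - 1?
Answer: (32 + I*sqrt(5))**2 ≈ 1019.0 + 143.11*I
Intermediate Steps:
X(k) = 2 + k/3 (X(k) = 2 + (k + k)/6 = 2 + (2*k)/6 = 2 + k/3)
v(M) = 7 - 14*M (v(M) = -7*(M*2 - 1) = -7*(2*M - 1) = -7*(-1 + 2*M) = 7 - 14*M)
E(P) = -3 + sqrt(P) (E(P) = -3 + 1*sqrt(P) = -3 + sqrt(P))
(E(-5) + v(-2))**2 = ((-3 + sqrt(-5)) + (7 - 14*(-2)))**2 = ((-3 + I*sqrt(5)) + (7 + 28))**2 = ((-3 + I*sqrt(5)) + 35)**2 = (32 + I*sqrt(5))**2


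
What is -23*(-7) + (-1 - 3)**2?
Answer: 177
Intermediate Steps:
-23*(-7) + (-1 - 3)**2 = 161 + (-4)**2 = 161 + 16 = 177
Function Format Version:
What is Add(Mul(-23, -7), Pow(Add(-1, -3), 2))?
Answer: 177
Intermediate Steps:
Add(Mul(-23, -7), Pow(Add(-1, -3), 2)) = Add(161, Pow(-4, 2)) = Add(161, 16) = 177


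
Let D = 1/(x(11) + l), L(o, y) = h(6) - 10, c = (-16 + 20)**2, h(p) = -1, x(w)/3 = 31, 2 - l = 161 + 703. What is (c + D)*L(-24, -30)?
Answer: -135333/769 ≈ -175.99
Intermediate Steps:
l = -862 (l = 2 - (161 + 703) = 2 - 1*864 = 2 - 864 = -862)
x(w) = 93 (x(w) = 3*31 = 93)
c = 16 (c = 4**2 = 16)
L(o, y) = -11 (L(o, y) = -1 - 10 = -11)
D = -1/769 (D = 1/(93 - 862) = 1/(-769) = -1/769 ≈ -0.0013004)
(c + D)*L(-24, -30) = (16 - 1/769)*(-11) = (12303/769)*(-11) = -135333/769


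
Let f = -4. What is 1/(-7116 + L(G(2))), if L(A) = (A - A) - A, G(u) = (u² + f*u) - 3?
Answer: -1/7109 ≈ -0.00014067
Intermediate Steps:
G(u) = -3 + u² - 4*u (G(u) = (u² - 4*u) - 3 = -3 + u² - 4*u)
L(A) = -A (L(A) = 0 - A = -A)
1/(-7116 + L(G(2))) = 1/(-7116 - (-3 + 2² - 4*2)) = 1/(-7116 - (-3 + 4 - 8)) = 1/(-7116 - 1*(-7)) = 1/(-7116 + 7) = 1/(-7109) = -1/7109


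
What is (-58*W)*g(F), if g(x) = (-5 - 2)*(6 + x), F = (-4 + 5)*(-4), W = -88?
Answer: -71456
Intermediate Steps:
F = -4 (F = 1*(-4) = -4)
g(x) = -42 - 7*x (g(x) = -7*(6 + x) = -42 - 7*x)
(-58*W)*g(F) = (-58*(-88))*(-42 - 7*(-4)) = 5104*(-42 + 28) = 5104*(-14) = -71456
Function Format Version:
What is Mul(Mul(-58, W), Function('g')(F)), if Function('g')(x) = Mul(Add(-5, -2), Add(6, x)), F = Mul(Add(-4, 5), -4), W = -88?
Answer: -71456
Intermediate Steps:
F = -4 (F = Mul(1, -4) = -4)
Function('g')(x) = Add(-42, Mul(-7, x)) (Function('g')(x) = Mul(-7, Add(6, x)) = Add(-42, Mul(-7, x)))
Mul(Mul(-58, W), Function('g')(F)) = Mul(Mul(-58, -88), Add(-42, Mul(-7, -4))) = Mul(5104, Add(-42, 28)) = Mul(5104, -14) = -71456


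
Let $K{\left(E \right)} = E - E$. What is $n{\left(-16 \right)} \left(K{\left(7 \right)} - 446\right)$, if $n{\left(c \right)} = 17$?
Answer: $-7582$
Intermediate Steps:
$K{\left(E \right)} = 0$
$n{\left(-16 \right)} \left(K{\left(7 \right)} - 446\right) = 17 \left(0 - 446\right) = 17 \left(-446\right) = -7582$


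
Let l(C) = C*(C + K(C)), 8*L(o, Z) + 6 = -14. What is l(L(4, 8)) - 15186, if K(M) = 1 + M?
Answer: -15176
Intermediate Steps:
L(o, Z) = -5/2 (L(o, Z) = -¾ + (⅛)*(-14) = -¾ - 7/4 = -5/2)
l(C) = C*(1 + 2*C) (l(C) = C*(C + (1 + C)) = C*(1 + 2*C))
l(L(4, 8)) - 15186 = -5*(1 + 2*(-5/2))/2 - 15186 = -5*(1 - 5)/2 - 15186 = -5/2*(-4) - 15186 = 10 - 15186 = -15176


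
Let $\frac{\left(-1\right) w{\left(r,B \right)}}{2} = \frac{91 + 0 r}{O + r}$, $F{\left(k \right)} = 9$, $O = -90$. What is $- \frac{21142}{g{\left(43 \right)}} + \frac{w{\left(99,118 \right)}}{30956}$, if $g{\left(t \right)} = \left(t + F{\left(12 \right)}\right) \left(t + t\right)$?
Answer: $- \frac{736382459}{155739636} \approx -4.7283$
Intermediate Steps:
$g{\left(t \right)} = 2 t \left(9 + t\right)$ ($g{\left(t \right)} = \left(t + 9\right) \left(t + t\right) = \left(9 + t\right) 2 t = 2 t \left(9 + t\right)$)
$w{\left(r,B \right)} = - \frac{182}{-90 + r}$ ($w{\left(r,B \right)} = - 2 \frac{91 + 0 r}{-90 + r} = - 2 \frac{91 + 0}{-90 + r} = - 2 \frac{91}{-90 + r} = - \frac{182}{-90 + r}$)
$- \frac{21142}{g{\left(43 \right)}} + \frac{w{\left(99,118 \right)}}{30956} = - \frac{21142}{2 \cdot 43 \left(9 + 43\right)} + \frac{\left(-182\right) \frac{1}{-90 + 99}}{30956} = - \frac{21142}{2 \cdot 43 \cdot 52} + - \frac{182}{9} \cdot \frac{1}{30956} = - \frac{21142}{4472} + \left(-182\right) \frac{1}{9} \cdot \frac{1}{30956} = \left(-21142\right) \frac{1}{4472} - \frac{91}{139302} = - \frac{10571}{2236} - \frac{91}{139302} = - \frac{736382459}{155739636}$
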